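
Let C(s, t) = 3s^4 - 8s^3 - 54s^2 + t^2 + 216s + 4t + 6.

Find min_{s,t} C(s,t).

-673

C(s,t) separates as P(s) + Q(t) + 6, so its minimum is min P + min Q + 6.
P'(s) = 12(s - 3)(s - 2)(s + 3) vanishes at s ∈ {-3, 2, 3}; Q'(t) = 2(t + 2) vanishes at t ∈ {-2}.
Local minima of P (where P''>0): P(-3)=-675, P(3)=189. Local minima of Q: Q(-2)=-4.
So the global minimum of C is P(-3) + Q(-2) + 6 = -675 − 4 + 6 = -673, attained at (-3, -2).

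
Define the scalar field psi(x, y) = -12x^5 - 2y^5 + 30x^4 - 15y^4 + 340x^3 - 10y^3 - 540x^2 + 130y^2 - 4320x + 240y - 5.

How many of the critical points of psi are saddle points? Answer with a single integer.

psi separates as a function of x plus a function of y, so ∇psi=0 decouples.
∂psi/∂x = -60(x - 4)(x - 3)(x + 2)(x + 3) = 0 at x ∈ {-3, -2, 3, 4}; ∂psi/∂y = -10(y - 2)(y + 1)(y + 3)(y + 4) = 0 at y ∈ {-4, -3, -1, 2}.
The Hessian is diagonal: diag(psi_xx, psi_yy). Second derivatives: psi_xx(-3)=2520, psi_xx(-2)=-1800, psi_xx(3)=1800, psi_xx(4)=-2520; psi_yy(-4)=180, psi_yy(-3)=-100, psi_yy(-1)=180, psi_yy(2)=-900.
Saddle points occur where the two diagonal entries have opposite signs: (-3, -3), (-3, 2), (-2, -4), (-2, -1), (3, -3), (3, 2), (4, -4), (4, -1). Count: 8.

8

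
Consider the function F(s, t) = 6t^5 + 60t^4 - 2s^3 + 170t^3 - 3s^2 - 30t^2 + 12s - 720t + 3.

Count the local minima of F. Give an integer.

2

F separates as a function of s plus a function of t, so ∇F=0 decouples.
∂F/∂s = -6(s - 1)(s + 2) = 0 at s ∈ {-2, 1}; ∂F/∂t = 30(t - 1)(t + 2)(t + 3)(t + 4) = 0 at t ∈ {-4, -3, -2, 1}.
The Hessian is diagonal: diag(F_ss, F_tt). Second derivatives: F_ss(-2)=18, F_ss(1)=-18; F_tt(-4)=-300, F_tt(-3)=120, F_tt(-2)=-180, F_tt(1)=1800.
Local minima occur where both diagonal entries positive: (-2, -3), (-2, 1). Count: 2.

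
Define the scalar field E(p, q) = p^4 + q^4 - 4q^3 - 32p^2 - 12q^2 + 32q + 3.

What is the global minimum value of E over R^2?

-317

E(p,q) separates as A(p) + B(q) + 3, so its minimum is min A + min B + 3.
A'(p) = 4p(p - 4)(p + 4) vanishes at p ∈ {-4, 0, 4}; B'(q) = 4(q - 4)(q - 1)(q + 2) vanishes at q ∈ {-2, 1, 4}.
Local minima of A (where A''>0): A(-4)=-256, A(4)=-256. Local minima of B: B(-2)=-64, B(4)=-64.
So the global minimum of E is A(-4) + B(-2) + 3 = -256 − 64 + 3 = -317, attained at (-4, -2).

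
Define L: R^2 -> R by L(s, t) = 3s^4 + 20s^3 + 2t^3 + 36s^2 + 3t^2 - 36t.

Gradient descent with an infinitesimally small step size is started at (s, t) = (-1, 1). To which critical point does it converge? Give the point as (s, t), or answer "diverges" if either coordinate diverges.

(0, 2)

L is separable, so gradient descent decouples: s follows -∂L/∂s, t follows -∂L/∂t.
∂L/∂s = 12s(s + 2)(s + 3); at s=-1 this is -24, so s increases.
∂L/∂t = 6(t - 2)(t + 3); at t=1 this is -24, so t increases.
s converges to its nearest critical value 0 (a local min of the s-part); t converges to 2. The iterate converges to (0, 2).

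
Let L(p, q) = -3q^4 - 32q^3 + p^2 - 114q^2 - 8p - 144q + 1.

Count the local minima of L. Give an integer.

L separates as a function of p plus a function of q, so ∇L=0 decouples.
∂L/∂p = 2(p - 4) = 0 at p ∈ {4}; ∂L/∂q = -12(q + 1)(q + 3)(q + 4) = 0 at q ∈ {-4, -3, -1}.
The Hessian is diagonal: diag(L_pp, L_qq). Second derivatives: L_pp(4)=2; L_qq(-4)=-36, L_qq(-3)=24, L_qq(-1)=-72.
Local minima occur where both diagonal entries positive: (4, -3). Count: 1.

1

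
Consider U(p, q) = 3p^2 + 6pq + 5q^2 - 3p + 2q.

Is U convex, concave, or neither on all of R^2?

convex

U is quadratic, so its Hessian is the constant matrix H = [[6, 6], [6, 10]].
det(H) = 24, tr(H) = 16.
det(H) > 0 and tr(H) > 0, so H is positive definite everywhere: convex.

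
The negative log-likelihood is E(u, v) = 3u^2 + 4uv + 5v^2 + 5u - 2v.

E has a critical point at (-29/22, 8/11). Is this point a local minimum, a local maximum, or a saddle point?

The Hessian of E is constant: H = [[6, 4], [4, 10]].
det(H) = 6·10 − 4² = 44.
det(H) > 0 and tr(H) = 16 > 0, so H is positive definite and the point is a local minimum.

local minimum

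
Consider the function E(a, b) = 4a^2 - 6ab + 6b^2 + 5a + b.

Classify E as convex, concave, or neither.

convex

E is quadratic, so its Hessian is the constant matrix H = [[8, -6], [-6, 12]].
det(H) = 60, tr(H) = 20.
det(H) > 0 and tr(H) > 0, so H is positive definite everywhere: convex.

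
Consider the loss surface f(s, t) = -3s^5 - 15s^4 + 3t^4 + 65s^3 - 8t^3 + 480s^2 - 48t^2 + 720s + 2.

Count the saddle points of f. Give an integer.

6

f separates as a function of s plus a function of t, so ∇f=0 decouples.
∂f/∂s = -15(s - 4)(s + 1)(s + 3)(s + 4) = 0 at s ∈ {-4, -3, -1, 4}; ∂f/∂t = 12t(t - 4)(t + 2) = 0 at t ∈ {-2, 0, 4}.
The Hessian is diagonal: diag(f_ss, f_tt). Second derivatives: f_ss(-4)=360, f_ss(-3)=-210, f_ss(-1)=450, f_ss(4)=-4200; f_tt(-2)=144, f_tt(0)=-96, f_tt(4)=288.
Saddle points occur where the two diagonal entries have opposite signs: (-4, 0), (-3, -2), (-3, 4), (-1, 0), (4, -2), (4, 4). Count: 6.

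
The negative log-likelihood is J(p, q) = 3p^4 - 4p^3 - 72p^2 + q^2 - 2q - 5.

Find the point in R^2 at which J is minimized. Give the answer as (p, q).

(4, 1)

J(p,q) separates as A(p) + B(q) − 5, so its minimum is min A + min B − 5.
A'(p) = 12p(p - 4)(p + 3) vanishes at p ∈ {-3, 0, 4}; B'(q) = 2q - 2 vanishes at q ∈ {1}.
Local minima of A (where A''>0): A(-3)=-297, A(4)=-640. Local minima of B: B(1)=-1.
So the global minimum of J is A(4) + B(1) − 5 = -640 − 1 − 5 = -646, attained at (4, 1).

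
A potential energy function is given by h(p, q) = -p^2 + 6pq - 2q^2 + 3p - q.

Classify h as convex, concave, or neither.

h is quadratic, so its Hessian is the constant matrix H = [[-2, 6], [6, -4]].
det(H) = -28, tr(H) = -6.
det(H) < 0, so H is indefinite: neither convex nor concave.

neither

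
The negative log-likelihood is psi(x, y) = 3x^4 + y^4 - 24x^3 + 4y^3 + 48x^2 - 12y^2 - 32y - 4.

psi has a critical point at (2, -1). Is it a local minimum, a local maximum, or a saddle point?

The mixed partial ∂²psi/∂x∂y is 0, so the Hessian at any point is diag(psi_xx, psi_yy) = diag(12(3x^2 - 12x + 8), 12(y^2 + 2y - 2)).
At (2, -1): H = diag(-48, -36).
Both eigenvalues are negative, so H is negative definite: a local maximum.

local maximum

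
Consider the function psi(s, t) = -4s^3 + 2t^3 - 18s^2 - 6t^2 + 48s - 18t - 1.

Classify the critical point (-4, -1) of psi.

saddle point

The mixed partial ∂²psi/∂s∂t is 0, so the Hessian at any point is diag(psi_ss, psi_tt) = diag(-12(2s + 3), 12(t - 1)).
At (-4, -1): H = diag(60, -24).
The eigenvalues have opposite signs, so H is indefinite: a saddle point.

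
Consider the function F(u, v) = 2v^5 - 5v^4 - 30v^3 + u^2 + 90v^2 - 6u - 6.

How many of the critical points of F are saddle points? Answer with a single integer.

2

F separates as a function of u plus a function of v, so ∇F=0 decouples.
∂F/∂u = 2(u - 3) = 0 at u ∈ {3}; ∂F/∂v = 10v(v - 3)(v - 2)(v + 3) = 0 at v ∈ {-3, 0, 2, 3}.
The Hessian is diagonal: diag(F_uu, F_vv). Second derivatives: F_uu(3)=2; F_vv(-3)=-900, F_vv(0)=180, F_vv(2)=-100, F_vv(3)=180.
Saddle points occur where the two diagonal entries have opposite signs: (3, -3), (3, 2). Count: 2.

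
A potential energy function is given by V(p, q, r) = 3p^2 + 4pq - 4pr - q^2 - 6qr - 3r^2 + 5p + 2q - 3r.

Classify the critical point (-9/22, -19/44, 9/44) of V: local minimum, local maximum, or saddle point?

saddle point

The Hessian is constant: H = [[6, 4, -4], [4, -2, -6], [-4, -6, -6]].
Leading principal minors: Δ₁ = 6, Δ₂ = -28, Δ₃ = 176.
The minors fit neither the all-positive nor the alternating-sign pattern, so H is indefinite: a saddle point.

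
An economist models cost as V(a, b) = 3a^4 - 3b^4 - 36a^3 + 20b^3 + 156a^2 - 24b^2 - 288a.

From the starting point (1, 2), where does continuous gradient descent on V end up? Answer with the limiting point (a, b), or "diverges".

(2, 1)

V is separable, so gradient descent decouples: a follows -∂V/∂a, b follows -∂V/∂b.
∂V/∂a = 12(a - 4)(a - 3)(a - 2); at a=1 this is -72, so a increases.
∂V/∂b = -12b(b - 4)(b - 1); at b=2 this is 48, so b decreases.
a converges to its nearest critical value 2 (a local min of the a-part); b converges to 1. The iterate converges to (2, 1).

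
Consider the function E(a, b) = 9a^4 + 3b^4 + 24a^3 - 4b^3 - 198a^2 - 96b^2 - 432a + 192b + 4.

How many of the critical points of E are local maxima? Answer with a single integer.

E separates as a function of a plus a function of b, so ∇E=0 decouples.
∂E/∂a = 36(a - 3)(a + 1)(a + 4) = 0 at a ∈ {-4, -1, 3}; ∂E/∂b = 12(b - 4)(b - 1)(b + 4) = 0 at b ∈ {-4, 1, 4}.
The Hessian is diagonal: diag(E_aa, E_bb). Second derivatives: E_aa(-4)=756, E_aa(-1)=-432, E_aa(3)=1008; E_bb(-4)=480, E_bb(1)=-180, E_bb(4)=288.
Local maxima occur where both diagonal entries negative: (-1, 1). Count: 1.

1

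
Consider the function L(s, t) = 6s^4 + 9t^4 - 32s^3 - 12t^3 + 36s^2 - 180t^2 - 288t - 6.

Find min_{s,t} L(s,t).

L(s,t) separates as P(s) + Q(t) − 6, so its minimum is min P + min Q − 6.
P'(s) = 24s(s - 3)(s - 1) vanishes at s ∈ {0, 1, 3}; Q'(t) = 36(t - 4)(t + 1)(t + 2) vanishes at t ∈ {-2, -1, 4}.
Local minima of P (where P''>0): P(0)=0, P(3)=-54. Local minima of Q: Q(-2)=96, Q(4)=-2496.
So the global minimum of L is P(3) + Q(4) − 6 = -54 − 2496 − 6 = -2556, attained at (3, 4).

-2556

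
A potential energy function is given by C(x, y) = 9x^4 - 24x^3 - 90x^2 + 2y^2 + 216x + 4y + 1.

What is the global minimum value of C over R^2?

C(x,y) separates as P(x) + Q(y) + 1, so its minimum is min P + min Q + 1.
P'(x) = 36(x - 3)(x - 1)(x + 2) vanishes at x ∈ {-2, 1, 3}; Q'(y) = 4y + 4 vanishes at y ∈ {-1}.
Local minima of P (where P''>0): P(-2)=-456, P(3)=-81. Local minima of Q: Q(-1)=-2.
So the global minimum of C is P(-2) + Q(-1) + 1 = -456 − 2 + 1 = -457, attained at (-2, -1).

-457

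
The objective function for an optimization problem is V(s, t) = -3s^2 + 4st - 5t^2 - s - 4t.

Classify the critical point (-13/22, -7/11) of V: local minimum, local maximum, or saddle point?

The Hessian of V is constant: H = [[-6, 4], [4, -10]].
det(H) = (-6)·(-10) − 4² = 44.
det(H) > 0 and tr(H) = -16 < 0, so H is negative definite and the point is a local maximum.

local maximum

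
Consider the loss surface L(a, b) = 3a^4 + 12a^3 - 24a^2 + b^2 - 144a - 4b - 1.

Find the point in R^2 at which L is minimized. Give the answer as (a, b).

L(a,b) separates as P(a) + Q(b) − 1, so its minimum is min P + min Q − 1.
P'(a) = 12(a - 2)(a + 2)(a + 3) vanishes at a ∈ {-3, -2, 2}; Q'(b) = 2b - 4 vanishes at b ∈ {2}.
Local minima of P (where P''>0): P(-3)=135, P(2)=-240. Local minima of Q: Q(2)=-4.
So the global minimum of L is P(2) + Q(2) − 1 = -240 − 4 − 1 = -245, attained at (2, 2).

(2, 2)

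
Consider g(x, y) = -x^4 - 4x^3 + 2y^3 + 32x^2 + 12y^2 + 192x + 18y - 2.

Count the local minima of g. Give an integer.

g separates as a function of x plus a function of y, so ∇g=0 decouples.
∂g/∂x = -4(x - 4)(x + 3)(x + 4) = 0 at x ∈ {-4, -3, 4}; ∂g/∂y = 6(y + 1)(y + 3) = 0 at y ∈ {-3, -1}.
The Hessian is diagonal: diag(g_xx, g_yy). Second derivatives: g_xx(-4)=-32, g_xx(-3)=28, g_xx(4)=-224; g_yy(-3)=-12, g_yy(-1)=12.
Local minima occur where both diagonal entries positive: (-3, -1). Count: 1.

1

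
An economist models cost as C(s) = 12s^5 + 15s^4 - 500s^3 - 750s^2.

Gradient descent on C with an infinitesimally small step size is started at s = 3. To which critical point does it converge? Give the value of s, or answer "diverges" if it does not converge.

C'(s) = 60s(s - 5)(s + 1)(s + 5), so C'(3) = -11520.
Gradient descent moves in the -C' direction, i.e. s is increasing.
The nearest critical point in that direction is s = 5, where C'' = 18000 > 0 (a local minimum). The iterate converges there.

5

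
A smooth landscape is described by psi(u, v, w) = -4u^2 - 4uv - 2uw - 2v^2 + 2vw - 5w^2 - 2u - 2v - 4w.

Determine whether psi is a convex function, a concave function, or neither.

concave

psi is quadratic, so its Hessian is the constant matrix H = [[-8, -4, -2], [-4, -4, 2], [-2, 2, -10]].
Leading principal minors: -8, 16, -80.
Signs alternate −, +, − ⇒ H ≺ 0 ⇒ concave.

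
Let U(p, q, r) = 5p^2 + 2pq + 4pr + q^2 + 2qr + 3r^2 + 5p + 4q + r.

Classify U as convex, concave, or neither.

convex

U is quadratic, so its Hessian is the constant matrix H = [[10, 2, 4], [2, 2, 2], [4, 2, 6]].
Leading principal minors: 10, 16, 56.
All positive ⇒ H ≻ 0 ⇒ convex.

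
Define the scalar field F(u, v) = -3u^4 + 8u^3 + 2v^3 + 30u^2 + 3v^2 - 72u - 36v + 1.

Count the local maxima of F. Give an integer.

2

F separates as a function of u plus a function of v, so ∇F=0 decouples.
∂F/∂u = -12(u - 3)(u - 1)(u + 2) = 0 at u ∈ {-2, 1, 3}; ∂F/∂v = 6(v - 2)(v + 3) = 0 at v ∈ {-3, 2}.
The Hessian is diagonal: diag(F_uu, F_vv). Second derivatives: F_uu(-2)=-180, F_uu(1)=72, F_uu(3)=-120; F_vv(-3)=-30, F_vv(2)=30.
Local maxima occur where both diagonal entries negative: (-2, -3), (3, -3). Count: 2.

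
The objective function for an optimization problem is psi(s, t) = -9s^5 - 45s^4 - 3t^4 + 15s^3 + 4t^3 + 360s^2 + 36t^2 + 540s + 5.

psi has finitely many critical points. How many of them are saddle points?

6

psi separates as a function of s plus a function of t, so ∇psi=0 decouples.
∂psi/∂s = -45(s - 2)(s + 1)(s + 2)(s + 3) = 0 at s ∈ {-3, -2, -1, 2}; ∂psi/∂t = -12t(t - 3)(t + 2) = 0 at t ∈ {-2, 0, 3}.
The Hessian is diagonal: diag(psi_ss, psi_tt). Second derivatives: psi_ss(-3)=450, psi_ss(-2)=-180, psi_ss(-1)=270, psi_ss(2)=-2700; psi_tt(-2)=-120, psi_tt(0)=72, psi_tt(3)=-180.
Saddle points occur where the two diagonal entries have opposite signs: (-3, -2), (-3, 3), (-2, 0), (-1, -2), (-1, 3), (2, 0). Count: 6.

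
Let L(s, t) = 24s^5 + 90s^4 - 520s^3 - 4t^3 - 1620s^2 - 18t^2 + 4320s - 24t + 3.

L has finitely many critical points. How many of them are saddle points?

L separates as a function of s plus a function of t, so ∇L=0 decouples.
∂L/∂s = 120(s - 3)(s - 1)(s + 3)(s + 4) = 0 at s ∈ {-4, -3, 1, 3}; ∂L/∂t = -12(t + 1)(t + 2) = 0 at t ∈ {-2, -1}.
The Hessian is diagonal: diag(L_ss, L_tt). Second derivatives: L_ss(-4)=-4200, L_ss(-3)=2880, L_ss(1)=-4800, L_ss(3)=10080; L_tt(-2)=12, L_tt(-1)=-12.
Saddle points occur where the two diagonal entries have opposite signs: (-4, -2), (-3, -1), (1, -2), (3, -1). Count: 4.

4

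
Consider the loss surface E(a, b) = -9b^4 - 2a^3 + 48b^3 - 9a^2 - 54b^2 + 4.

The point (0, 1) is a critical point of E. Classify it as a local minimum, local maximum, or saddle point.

saddle point

The mixed partial ∂²E/∂a∂b is 0, so the Hessian at any point is diag(E_aa, E_bb) = diag(-6(2a + 3), 36(-3b^2 + 8b - 3)).
At (0, 1): H = diag(-18, 72).
The eigenvalues have opposite signs, so H is indefinite: a saddle point.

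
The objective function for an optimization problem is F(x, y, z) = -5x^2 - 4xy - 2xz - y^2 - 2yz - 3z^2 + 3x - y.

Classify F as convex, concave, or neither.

F is quadratic, so its Hessian is the constant matrix H = [[-10, -4, -2], [-4, -2, -2], [-2, -2, -6]].
Leading principal minors: -10, 4, -8.
Signs alternate −, +, − ⇒ H ≺ 0 ⇒ concave.

concave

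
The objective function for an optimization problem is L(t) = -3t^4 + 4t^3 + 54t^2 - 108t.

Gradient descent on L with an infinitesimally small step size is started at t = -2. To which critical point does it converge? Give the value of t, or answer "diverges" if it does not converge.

L'(t) = -12(t - 3)(t - 1)(t + 3), so L'(-2) = -180.
Gradient descent moves in the -L' direction, i.e. t is increasing.
The nearest critical point in that direction is t = 1, where L'' = 96 > 0 (a local minimum). The iterate converges there.

1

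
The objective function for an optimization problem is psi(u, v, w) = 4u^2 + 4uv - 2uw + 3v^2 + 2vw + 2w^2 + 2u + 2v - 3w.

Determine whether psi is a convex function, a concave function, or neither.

psi is quadratic, so its Hessian is the constant matrix H = [[8, 4, -2], [4, 6, 2], [-2, 2, 4]].
Leading principal minors: 8, 32, 40.
All positive ⇒ H ≻ 0 ⇒ convex.

convex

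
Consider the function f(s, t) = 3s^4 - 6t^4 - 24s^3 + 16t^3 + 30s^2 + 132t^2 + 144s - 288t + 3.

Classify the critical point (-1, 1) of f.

The mixed partial ∂²f/∂s∂t is 0, so the Hessian at any point is diag(f_ss, f_tt) = diag(12(3s^2 - 12s + 5), 24(-3t^2 + 4t + 11)).
At (-1, 1): H = diag(240, 288).
Both eigenvalues are positive, so H is positive definite: a local minimum.

local minimum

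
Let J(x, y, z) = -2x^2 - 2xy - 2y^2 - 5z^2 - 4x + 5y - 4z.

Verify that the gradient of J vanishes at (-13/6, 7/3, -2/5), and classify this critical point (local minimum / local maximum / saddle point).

local maximum

∇J = (-4x - 2y - 4, -2x - 4y + 5, -10z - 4); substituting (-13/6, 7/3, -2/5) gives ∇J = (0, 0, 0), so (-13/6, 7/3, -2/5) is indeed a critical point.
The Hessian is constant: H = [[-4, -2, 0], [-2, -4, 0], [0, 0, -10]].
Leading principal minors: Δ₁ = -4, Δ₂ = 12, Δ₃ = -120.
The minors alternate sign starting negative (−, +, −), so H is negative definite: a local maximum.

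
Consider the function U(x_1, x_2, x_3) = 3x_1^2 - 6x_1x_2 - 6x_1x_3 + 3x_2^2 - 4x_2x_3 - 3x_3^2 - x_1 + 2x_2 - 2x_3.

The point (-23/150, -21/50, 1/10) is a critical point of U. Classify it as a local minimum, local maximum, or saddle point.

saddle point

The Hessian is constant: H = [[6, -6, -6], [-6, 6, -4], [-6, -4, -6]].
Leading principal minors: Δ₁ = 6, Δ₂ = 0, Δ₃ = -600.
The minors fit neither the all-positive nor the alternating-sign pattern, so H is indefinite: a saddle point.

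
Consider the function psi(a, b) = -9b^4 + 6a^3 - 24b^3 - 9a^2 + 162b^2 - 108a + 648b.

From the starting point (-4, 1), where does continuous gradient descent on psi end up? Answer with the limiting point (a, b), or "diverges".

diverges

psi is separable, so gradient descent decouples: a follows -∂psi/∂a, b follows -∂psi/∂b.
∂psi/∂a = 18(a - 3)(a + 2); at a=-4 this is 252, so a decreases.
∂psi/∂b = -36(b - 3)(b + 2)(b + 3); at b=1 this is 864, so b decreases.
The a-coordinate has no critical point in that direction and runs off to infinity.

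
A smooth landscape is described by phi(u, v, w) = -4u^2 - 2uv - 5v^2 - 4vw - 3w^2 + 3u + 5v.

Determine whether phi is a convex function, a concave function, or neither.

concave

phi is quadratic, so its Hessian is the constant matrix H = [[-8, -2, 0], [-2, -10, -4], [0, -4, -6]].
Leading principal minors: -8, 76, -328.
Signs alternate −, +, − ⇒ H ≺ 0 ⇒ concave.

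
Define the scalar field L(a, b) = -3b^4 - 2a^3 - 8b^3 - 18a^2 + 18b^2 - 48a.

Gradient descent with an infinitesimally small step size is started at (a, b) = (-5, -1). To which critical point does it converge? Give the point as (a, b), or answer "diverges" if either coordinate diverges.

(-4, 0)

L is separable, so gradient descent decouples: a follows -∂L/∂a, b follows -∂L/∂b.
∂L/∂a = -6(a + 2)(a + 4); at a=-5 this is -18, so a increases.
∂L/∂b = -12b(b - 1)(b + 3); at b=-1 this is -48, so b increases.
a converges to its nearest critical value -4 (a local min of the a-part); b converges to 0. The iterate converges to (-4, 0).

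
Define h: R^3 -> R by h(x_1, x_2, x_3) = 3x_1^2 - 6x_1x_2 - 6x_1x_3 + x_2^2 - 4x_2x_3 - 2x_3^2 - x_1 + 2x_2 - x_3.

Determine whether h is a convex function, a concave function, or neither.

neither

h is quadratic, so its Hessian is the constant matrix H = [[6, -6, -6], [-6, 2, -4], [-6, -4, -4]].
Leading principal minors: 6, -24, -360.
Neither pattern holds ⇒ H is indefinite ⇒ neither convex nor concave.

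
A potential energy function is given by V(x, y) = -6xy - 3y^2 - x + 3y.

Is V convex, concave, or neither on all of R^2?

neither

V is quadratic, so its Hessian is the constant matrix H = [[0, -6], [-6, -6]].
det(H) = -36, tr(H) = -6.
det(H) < 0, so H is indefinite: neither convex nor concave.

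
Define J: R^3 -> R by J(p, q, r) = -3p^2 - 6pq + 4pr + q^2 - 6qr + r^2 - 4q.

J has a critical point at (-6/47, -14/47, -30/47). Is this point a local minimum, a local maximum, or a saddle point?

saddle point

The Hessian is constant: H = [[-6, -6, 4], [-6, 2, -6], [4, -6, 2]].
Leading principal minors: Δ₁ = -6, Δ₂ = -48, Δ₃ = 376.
The minors fit neither the all-positive nor the alternating-sign pattern, so H is indefinite: a saddle point.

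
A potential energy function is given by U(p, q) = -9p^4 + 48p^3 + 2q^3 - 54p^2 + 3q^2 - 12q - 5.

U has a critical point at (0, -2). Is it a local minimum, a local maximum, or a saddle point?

local maximum

The mixed partial ∂²U/∂p∂q is 0, so the Hessian at any point is diag(U_pp, U_qq) = diag(36(-3p^2 + 8p - 3), 6(2q + 1)).
At (0, -2): H = diag(-108, -18).
Both eigenvalues are negative, so H is negative definite: a local maximum.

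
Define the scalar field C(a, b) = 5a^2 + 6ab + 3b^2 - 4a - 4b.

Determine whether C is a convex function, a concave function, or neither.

C is quadratic, so its Hessian is the constant matrix H = [[10, 6], [6, 6]].
det(H) = 24, tr(H) = 16.
det(H) > 0 and tr(H) > 0, so H is positive definite everywhere: convex.

convex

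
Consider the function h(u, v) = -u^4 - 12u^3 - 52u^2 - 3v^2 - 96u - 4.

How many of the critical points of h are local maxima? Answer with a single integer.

h separates as a function of u plus a function of v, so ∇h=0 decouples.
∂h/∂u = -4(u + 2)(u + 3)(u + 4) = 0 at u ∈ {-4, -3, -2}; ∂h/∂v = -6v = 0 at v ∈ {0}.
The Hessian is diagonal: diag(h_uu, h_vv). Second derivatives: h_uu(-4)=-8, h_uu(-3)=4, h_uu(-2)=-8; h_vv(0)=-6.
Local maxima occur where both diagonal entries negative: (-4, 0), (-2, 0). Count: 2.

2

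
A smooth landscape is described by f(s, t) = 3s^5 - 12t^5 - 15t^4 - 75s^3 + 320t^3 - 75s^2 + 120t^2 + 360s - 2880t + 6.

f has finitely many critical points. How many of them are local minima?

4

f separates as a function of s plus a function of t, so ∇f=0 decouples.
∂f/∂s = 15(s - 4)(s - 1)(s + 2)(s + 3) = 0 at s ∈ {-3, -2, 1, 4}; ∂f/∂t = -60(t - 3)(t - 2)(t + 2)(t + 4) = 0 at t ∈ {-4, -2, 2, 3}.
The Hessian is diagonal: diag(f_ss, f_tt). Second derivatives: f_ss(-3)=-420, f_ss(-2)=270, f_ss(1)=-540, f_ss(4)=1890; f_tt(-4)=5040, f_tt(-2)=-2400, f_tt(2)=1440, f_tt(3)=-2100.
Local minima occur where both diagonal entries positive: (-2, -4), (-2, 2), (4, -4), (4, 2). Count: 4.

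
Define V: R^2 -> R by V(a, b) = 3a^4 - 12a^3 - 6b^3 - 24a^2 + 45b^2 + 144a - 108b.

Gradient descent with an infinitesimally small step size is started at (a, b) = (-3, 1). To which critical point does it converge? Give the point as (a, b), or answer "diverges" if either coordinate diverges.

V is separable, so gradient descent decouples: a follows -∂V/∂a, b follows -∂V/∂b.
∂V/∂a = 12(a - 3)(a - 2)(a + 2); at a=-3 this is -360, so a increases.
∂V/∂b = -18(b - 3)(b - 2); at b=1 this is -36, so b increases.
a converges to its nearest critical value -2 (a local min of the a-part); b converges to 2. The iterate converges to (-2, 2).

(-2, 2)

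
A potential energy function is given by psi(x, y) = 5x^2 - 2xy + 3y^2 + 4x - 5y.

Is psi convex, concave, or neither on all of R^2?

convex

psi is quadratic, so its Hessian is the constant matrix H = [[10, -2], [-2, 6]].
det(H) = 56, tr(H) = 16.
det(H) > 0 and tr(H) > 0, so H is positive definite everywhere: convex.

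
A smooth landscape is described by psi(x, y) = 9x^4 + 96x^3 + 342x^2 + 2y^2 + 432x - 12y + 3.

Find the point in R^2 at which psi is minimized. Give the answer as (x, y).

(-1, 3)

psi(x,y) separates as P(x) + Q(y) + 3, so its minimum is min P + min Q + 3.
P'(x) = 36(x + 1)(x + 3)(x + 4) vanishes at x ∈ {-4, -3, -1}; Q'(y) = 4y - 12 vanishes at y ∈ {3}.
Local minima of P (where P''>0): P(-4)=-96, P(-1)=-177. Local minima of Q: Q(3)=-18.
So the global minimum of psi is P(-1) + Q(3) + 3 = -177 − 18 + 3 = -192, attained at (-1, 3).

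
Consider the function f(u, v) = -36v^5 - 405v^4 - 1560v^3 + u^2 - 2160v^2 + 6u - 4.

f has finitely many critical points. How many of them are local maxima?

f separates as a function of u plus a function of v, so ∇f=0 decouples.
∂f/∂u = 2(u + 3) = 0 at u ∈ {-3}; ∂f/∂v = -180v(v + 2)(v + 3)(v + 4) = 0 at v ∈ {-4, -3, -2, 0}.
The Hessian is diagonal: diag(f_uu, f_vv). Second derivatives: f_uu(-3)=2; f_vv(-4)=1440, f_vv(-3)=-540, f_vv(-2)=720, f_vv(0)=-4320.
Local maxima occur where both diagonal entries negative: none. Count: 0.

0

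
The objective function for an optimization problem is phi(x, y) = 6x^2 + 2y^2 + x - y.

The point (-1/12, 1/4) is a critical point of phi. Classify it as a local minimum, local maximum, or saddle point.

local minimum

The Hessian of phi is constant: H = [[12, 0], [0, 4]].
det(H) = 12·4 − 0² = 48.
det(H) > 0 and tr(H) = 16 > 0, so H is positive definite and the point is a local minimum.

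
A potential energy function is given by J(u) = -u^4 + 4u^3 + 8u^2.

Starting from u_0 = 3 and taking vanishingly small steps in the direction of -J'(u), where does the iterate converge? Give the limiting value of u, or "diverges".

0

J'(u) = -4u(u - 4)(u + 1), so J'(3) = 48.
Gradient descent moves in the -J' direction, i.e. u is decreasing.
The nearest critical point in that direction is u = 0, where J'' = 16 > 0 (a local minimum). The iterate converges there.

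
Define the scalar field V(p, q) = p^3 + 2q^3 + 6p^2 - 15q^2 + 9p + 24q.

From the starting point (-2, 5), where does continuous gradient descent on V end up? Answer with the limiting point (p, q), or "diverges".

(-1, 4)

V is separable, so gradient descent decouples: p follows -∂V/∂p, q follows -∂V/∂q.
∂V/∂p = 3(p + 1)(p + 3); at p=-2 this is -3, so p increases.
∂V/∂q = 6(q - 4)(q - 1); at q=5 this is 24, so q decreases.
p converges to its nearest critical value -1 (a local min of the p-part); q converges to 4. The iterate converges to (-1, 4).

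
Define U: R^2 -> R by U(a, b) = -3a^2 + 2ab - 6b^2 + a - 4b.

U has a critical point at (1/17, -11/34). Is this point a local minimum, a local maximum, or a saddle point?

The Hessian of U is constant: H = [[-6, 2], [2, -12]].
det(H) = (-6)·(-12) − 2² = 68.
det(H) > 0 and tr(H) = -18 < 0, so H is negative definite and the point is a local maximum.

local maximum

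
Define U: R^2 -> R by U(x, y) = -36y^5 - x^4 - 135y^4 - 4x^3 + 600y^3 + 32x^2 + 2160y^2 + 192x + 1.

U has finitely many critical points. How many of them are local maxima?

U separates as a function of x plus a function of y, so ∇U=0 decouples.
∂U/∂x = -4(x - 4)(x + 3)(x + 4) = 0 at x ∈ {-4, -3, 4}; ∂U/∂y = -180y(y - 3)(y + 2)(y + 4) = 0 at y ∈ {-4, -2, 0, 3}.
The Hessian is diagonal: diag(U_xx, U_yy). Second derivatives: U_xx(-4)=-32, U_xx(-3)=28, U_xx(4)=-224; U_yy(-4)=10080, U_yy(-2)=-3600, U_yy(0)=4320, U_yy(3)=-18900.
Local maxima occur where both diagonal entries negative: (-4, -2), (-4, 3), (4, -2), (4, 3). Count: 4.

4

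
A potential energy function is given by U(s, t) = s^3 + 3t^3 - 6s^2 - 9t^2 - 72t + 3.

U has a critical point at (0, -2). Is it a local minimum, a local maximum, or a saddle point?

local maximum

The mixed partial ∂²U/∂s∂t is 0, so the Hessian at any point is diag(U_ss, U_tt) = diag(6(s - 2), 18(t - 1)).
At (0, -2): H = diag(-12, -54).
Both eigenvalues are negative, so H is negative definite: a local maximum.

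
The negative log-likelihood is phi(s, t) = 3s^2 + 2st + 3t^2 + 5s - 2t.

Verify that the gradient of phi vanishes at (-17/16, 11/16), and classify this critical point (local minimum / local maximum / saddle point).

∇phi = (6s + 2t + 5, 2s + 6t - 2); substituting (-17/16, 11/16) gives ∇phi = (0, 0), so (-17/16, 11/16) is indeed a critical point.
The Hessian of phi is constant: H = [[6, 2], [2, 6]].
det(H) = 6·6 − 2² = 32.
det(H) > 0 and tr(H) = 12 > 0, so H is positive definite and the point is a local minimum.

local minimum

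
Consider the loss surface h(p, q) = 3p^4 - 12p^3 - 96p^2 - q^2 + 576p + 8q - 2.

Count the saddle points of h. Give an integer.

2

h separates as a function of p plus a function of q, so ∇h=0 decouples.
∂h/∂p = 12(p - 4)(p - 3)(p + 4) = 0 at p ∈ {-4, 3, 4}; ∂h/∂q = -2(q - 4) = 0 at q ∈ {4}.
The Hessian is diagonal: diag(h_pp, h_qq). Second derivatives: h_pp(-4)=672, h_pp(3)=-84, h_pp(4)=96; h_qq(4)=-2.
Saddle points occur where the two diagonal entries have opposite signs: (-4, 4), (4, 4). Count: 2.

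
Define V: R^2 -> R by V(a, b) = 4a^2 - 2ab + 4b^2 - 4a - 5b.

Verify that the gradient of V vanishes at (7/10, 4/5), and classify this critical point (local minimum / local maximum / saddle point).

local minimum

∇V = (8a - 2b - 4, -2a + 8b - 5); substituting (7/10, 4/5) gives ∇V = (0, 0), so (7/10, 4/5) is indeed a critical point.
The Hessian of V is constant: H = [[8, -2], [-2, 8]].
det(H) = 8·8 − (-2)² = 60.
det(H) > 0 and tr(H) = 16 > 0, so H is positive definite and the point is a local minimum.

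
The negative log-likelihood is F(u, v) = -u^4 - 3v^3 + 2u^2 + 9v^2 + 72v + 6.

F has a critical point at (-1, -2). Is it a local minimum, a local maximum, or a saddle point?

saddle point

The mixed partial ∂²F/∂u∂v is 0, so the Hessian at any point is diag(F_uu, F_vv) = diag(4(-3u^2 + 1), 18(-v + 1)).
At (-1, -2): H = diag(-8, 54).
The eigenvalues have opposite signs, so H is indefinite: a saddle point.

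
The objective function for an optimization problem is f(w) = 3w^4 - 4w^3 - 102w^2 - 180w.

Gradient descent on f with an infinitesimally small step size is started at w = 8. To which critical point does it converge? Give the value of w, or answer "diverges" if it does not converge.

5

f'(w) = 12(w - 5)(w + 1)(w + 3), so f'(8) = 3564.
Gradient descent moves in the -f' direction, i.e. w is decreasing.
The nearest critical point in that direction is w = 5, where f'' = 576 > 0 (a local minimum). The iterate converges there.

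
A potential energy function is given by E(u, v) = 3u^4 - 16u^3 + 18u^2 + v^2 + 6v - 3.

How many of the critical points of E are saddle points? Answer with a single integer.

E separates as a function of u plus a function of v, so ∇E=0 decouples.
∂E/∂u = 12u(u - 3)(u - 1) = 0 at u ∈ {0, 1, 3}; ∂E/∂v = 2(v + 3) = 0 at v ∈ {-3}.
The Hessian is diagonal: diag(E_uu, E_vv). Second derivatives: E_uu(0)=36, E_uu(1)=-24, E_uu(3)=72; E_vv(-3)=2.
Saddle points occur where the two diagonal entries have opposite signs: (1, -3). Count: 1.

1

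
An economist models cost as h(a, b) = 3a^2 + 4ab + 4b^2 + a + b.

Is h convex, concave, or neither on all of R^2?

convex

h is quadratic, so its Hessian is the constant matrix H = [[6, 4], [4, 8]].
det(H) = 32, tr(H) = 14.
det(H) > 0 and tr(H) > 0, so H is positive definite everywhere: convex.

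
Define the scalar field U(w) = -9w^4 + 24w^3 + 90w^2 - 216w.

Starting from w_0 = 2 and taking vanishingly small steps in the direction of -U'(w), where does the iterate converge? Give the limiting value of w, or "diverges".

1

U'(w) = -36(w - 3)(w - 1)(w + 2), so U'(2) = 144.
Gradient descent moves in the -U' direction, i.e. w is decreasing.
The nearest critical point in that direction is w = 1, where U'' = 216 > 0 (a local minimum). The iterate converges there.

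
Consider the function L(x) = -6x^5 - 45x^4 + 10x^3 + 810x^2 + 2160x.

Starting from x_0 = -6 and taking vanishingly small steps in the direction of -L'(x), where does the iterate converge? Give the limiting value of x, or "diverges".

L'(x) = -30(x - 3)(x + 2)(x + 3)(x + 4), so L'(-6) = -6480.
Gradient descent moves in the -L' direction, i.e. x is increasing.
The nearest critical point in that direction is x = -4, where L'' = 420 > 0 (a local minimum). The iterate converges there.

-4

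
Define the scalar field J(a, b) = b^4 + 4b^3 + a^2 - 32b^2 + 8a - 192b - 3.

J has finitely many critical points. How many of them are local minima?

2

J separates as a function of a plus a function of b, so ∇J=0 decouples.
∂J/∂a = 2(a + 4) = 0 at a ∈ {-4}; ∂J/∂b = 4(b - 4)(b + 3)(b + 4) = 0 at b ∈ {-4, -3, 4}.
The Hessian is diagonal: diag(J_aa, J_bb). Second derivatives: J_aa(-4)=2; J_bb(-4)=32, J_bb(-3)=-28, J_bb(4)=224.
Local minima occur where both diagonal entries positive: (-4, -4), (-4, 4). Count: 2.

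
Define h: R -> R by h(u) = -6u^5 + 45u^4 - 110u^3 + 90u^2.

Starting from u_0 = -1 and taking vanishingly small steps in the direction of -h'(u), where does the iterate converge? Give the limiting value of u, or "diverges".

h'(u) = -30u(u - 3)(u - 2)(u - 1), so h'(-1) = -720.
Gradient descent moves in the -h' direction, i.e. u is increasing.
The nearest critical point in that direction is u = 0, where h'' = 180 > 0 (a local minimum). The iterate converges there.

0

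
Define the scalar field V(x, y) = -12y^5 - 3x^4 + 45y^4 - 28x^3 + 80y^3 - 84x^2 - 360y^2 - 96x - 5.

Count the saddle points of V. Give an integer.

V separates as a function of x plus a function of y, so ∇V=0 decouples.
∂V/∂x = -12(x + 1)(x + 2)(x + 4) = 0 at x ∈ {-4, -2, -1}; ∂V/∂y = -60y(y - 3)(y - 2)(y + 2) = 0 at y ∈ {-2, 0, 2, 3}.
The Hessian is diagonal: diag(V_xx, V_yy). Second derivatives: V_xx(-4)=-72, V_xx(-2)=24, V_xx(-1)=-36; V_yy(-2)=2400, V_yy(0)=-720, V_yy(2)=480, V_yy(3)=-900.
Saddle points occur where the two diagonal entries have opposite signs: (-4, -2), (-4, 2), (-2, 0), (-2, 3), (-1, -2), (-1, 2). Count: 6.

6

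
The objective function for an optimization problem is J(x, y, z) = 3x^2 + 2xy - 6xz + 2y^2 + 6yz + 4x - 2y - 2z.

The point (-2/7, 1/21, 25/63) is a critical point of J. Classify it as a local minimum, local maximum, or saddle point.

The Hessian is constant: H = [[6, 2, -6], [2, 4, 6], [-6, 6, 0]].
Leading principal minors: Δ₁ = 6, Δ₂ = 20, Δ₃ = -504.
The minors fit neither the all-positive nor the alternating-sign pattern, so H is indefinite: a saddle point.

saddle point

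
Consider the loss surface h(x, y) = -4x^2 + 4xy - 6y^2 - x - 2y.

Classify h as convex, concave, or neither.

concave

h is quadratic, so its Hessian is the constant matrix H = [[-8, 4], [4, -12]].
det(H) = 80, tr(H) = -20.
det(H) > 0 and tr(H) < 0, so H is negative definite everywhere: concave.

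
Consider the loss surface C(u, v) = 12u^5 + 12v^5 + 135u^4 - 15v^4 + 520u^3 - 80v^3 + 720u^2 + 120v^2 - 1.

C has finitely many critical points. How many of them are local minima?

4

C separates as a function of u plus a function of v, so ∇C=0 decouples.
∂C/∂u = 60u(u + 2)(u + 3)(u + 4) = 0 at u ∈ {-4, -3, -2, 0}; ∂C/∂v = 60v(v - 2)(v - 1)(v + 2) = 0 at v ∈ {-2, 0, 1, 2}.
The Hessian is diagonal: diag(C_uu, C_vv). Second derivatives: C_uu(-4)=-480, C_uu(-3)=180, C_uu(-2)=-240, C_uu(0)=1440; C_vv(-2)=-1440, C_vv(0)=240, C_vv(1)=-180, C_vv(2)=480.
Local minima occur where both diagonal entries positive: (-3, 0), (-3, 2), (0, 0), (0, 2). Count: 4.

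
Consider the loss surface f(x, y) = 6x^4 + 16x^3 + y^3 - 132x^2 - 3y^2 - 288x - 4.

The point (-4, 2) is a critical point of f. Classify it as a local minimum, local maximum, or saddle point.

local minimum

The mixed partial ∂²f/∂x∂y is 0, so the Hessian at any point is diag(f_xx, f_yy) = diag(24(3x^2 + 4x - 11), 6(y - 1)).
At (-4, 2): H = diag(504, 6).
Both eigenvalues are positive, so H is positive definite: a local minimum.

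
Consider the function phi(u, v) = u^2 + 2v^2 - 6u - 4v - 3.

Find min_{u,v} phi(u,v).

-14

phi(u,v) separates as P(u) + Q(v) − 3, so its minimum is min P + min Q − 3.
P'(u) = 2u - 6 vanishes at u ∈ {3}; Q'(v) = 4v - 4 vanishes at v ∈ {1}.
Local minima of P (where P''>0): P(3)=-9. Local minima of Q: Q(1)=-2.
So the global minimum of phi is P(3) + Q(1) − 3 = -9 − 2 − 3 = -14, attained at (3, 1).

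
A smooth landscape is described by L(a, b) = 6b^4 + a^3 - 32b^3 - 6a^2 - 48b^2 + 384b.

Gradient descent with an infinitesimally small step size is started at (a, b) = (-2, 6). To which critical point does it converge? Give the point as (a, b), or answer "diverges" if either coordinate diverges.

diverges

L is separable, so gradient descent decouples: a follows -∂L/∂a, b follows -∂L/∂b.
∂L/∂a = 3a(a - 4); at a=-2 this is 36, so a decreases.
∂L/∂b = 24(b - 4)(b - 2)(b + 2); at b=6 this is 1536, so b decreases.
The a-coordinate has no critical point in that direction and runs off to infinity.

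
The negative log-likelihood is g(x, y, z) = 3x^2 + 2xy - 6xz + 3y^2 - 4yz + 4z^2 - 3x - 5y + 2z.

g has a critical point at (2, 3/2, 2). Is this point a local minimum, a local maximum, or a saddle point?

The Hessian is constant: H = [[6, 2, -6], [2, 6, -4], [-6, -4, 8]].
Leading principal minors: Δ₁ = 6, Δ₂ = 32, Δ₃ = 40.
All leading minors are positive, so H is positive definite: a local minimum.

local minimum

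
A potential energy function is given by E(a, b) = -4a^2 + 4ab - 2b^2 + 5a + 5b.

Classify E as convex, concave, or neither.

concave

E is quadratic, so its Hessian is the constant matrix H = [[-8, 4], [4, -4]].
det(H) = 16, tr(H) = -12.
det(H) > 0 and tr(H) < 0, so H is negative definite everywhere: concave.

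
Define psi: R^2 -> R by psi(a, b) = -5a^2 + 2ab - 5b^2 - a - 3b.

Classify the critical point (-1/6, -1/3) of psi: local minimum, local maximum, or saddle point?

local maximum

The Hessian of psi is constant: H = [[-10, 2], [2, -10]].
det(H) = (-10)·(-10) − 2² = 96.
det(H) > 0 and tr(H) = -20 < 0, so H is negative definite and the point is a local maximum.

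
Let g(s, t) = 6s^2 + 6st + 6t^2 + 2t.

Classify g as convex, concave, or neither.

convex

g is quadratic, so its Hessian is the constant matrix H = [[12, 6], [6, 12]].
det(H) = 108, tr(H) = 24.
det(H) > 0 and tr(H) > 0, so H is positive definite everywhere: convex.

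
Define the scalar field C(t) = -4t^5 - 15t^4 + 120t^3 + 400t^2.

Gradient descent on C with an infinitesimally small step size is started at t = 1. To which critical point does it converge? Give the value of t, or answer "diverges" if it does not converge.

C'(t) = -20t(t - 4)(t + 2)(t + 5), so C'(1) = 1080.
Gradient descent moves in the -C' direction, i.e. t is decreasing.
The nearest critical point in that direction is t = 0, where C'' = 800 > 0 (a local minimum). The iterate converges there.

0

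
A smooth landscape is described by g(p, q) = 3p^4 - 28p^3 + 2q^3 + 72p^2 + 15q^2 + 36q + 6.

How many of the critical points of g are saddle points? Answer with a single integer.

g separates as a function of p plus a function of q, so ∇g=0 decouples.
∂g/∂p = 12p(p - 4)(p - 3) = 0 at p ∈ {0, 3, 4}; ∂g/∂q = 6(q + 2)(q + 3) = 0 at q ∈ {-3, -2}.
The Hessian is diagonal: diag(g_pp, g_qq). Second derivatives: g_pp(0)=144, g_pp(3)=-36, g_pp(4)=48; g_qq(-3)=-6, g_qq(-2)=6.
Saddle points occur where the two diagonal entries have opposite signs: (0, -3), (3, -2), (4, -3). Count: 3.

3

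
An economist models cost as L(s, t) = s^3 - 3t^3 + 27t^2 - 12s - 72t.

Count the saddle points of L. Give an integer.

L separates as a function of s plus a function of t, so ∇L=0 decouples.
∂L/∂s = 3(s - 2)(s + 2) = 0 at s ∈ {-2, 2}; ∂L/∂t = -9(t - 4)(t - 2) = 0 at t ∈ {2, 4}.
The Hessian is diagonal: diag(L_ss, L_tt). Second derivatives: L_ss(-2)=-12, L_ss(2)=12; L_tt(2)=18, L_tt(4)=-18.
Saddle points occur where the two diagonal entries have opposite signs: (-2, 2), (2, 4). Count: 2.

2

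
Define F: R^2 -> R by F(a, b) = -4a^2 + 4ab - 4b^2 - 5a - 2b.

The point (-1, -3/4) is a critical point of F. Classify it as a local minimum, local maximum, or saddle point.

local maximum

The Hessian of F is constant: H = [[-8, 4], [4, -8]].
det(H) = (-8)·(-8) − 4² = 48.
det(H) > 0 and tr(H) = -16 < 0, so H is negative definite and the point is a local maximum.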